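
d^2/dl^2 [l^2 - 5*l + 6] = 2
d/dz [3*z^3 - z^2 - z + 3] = 9*z^2 - 2*z - 1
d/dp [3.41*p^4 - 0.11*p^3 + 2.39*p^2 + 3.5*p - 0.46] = 13.64*p^3 - 0.33*p^2 + 4.78*p + 3.5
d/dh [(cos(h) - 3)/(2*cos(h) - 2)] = -sin(h)/(cos(h) - 1)^2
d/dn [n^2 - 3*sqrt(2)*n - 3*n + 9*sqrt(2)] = 2*n - 3*sqrt(2) - 3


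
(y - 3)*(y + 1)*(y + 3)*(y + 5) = y^4 + 6*y^3 - 4*y^2 - 54*y - 45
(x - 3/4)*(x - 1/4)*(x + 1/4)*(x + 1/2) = x^4 - x^3/4 - 7*x^2/16 + x/64 + 3/128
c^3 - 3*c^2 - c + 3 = (c - 3)*(c - 1)*(c + 1)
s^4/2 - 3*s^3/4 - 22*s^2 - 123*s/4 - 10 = (s/2 + 1/2)*(s - 8)*(s + 1/2)*(s + 5)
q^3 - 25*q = q*(q - 5)*(q + 5)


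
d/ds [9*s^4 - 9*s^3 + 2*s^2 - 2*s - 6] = 36*s^3 - 27*s^2 + 4*s - 2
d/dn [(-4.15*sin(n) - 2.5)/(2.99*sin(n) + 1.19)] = 2.5365*cos(n)/(2.99*sin(n) + 1.19)^2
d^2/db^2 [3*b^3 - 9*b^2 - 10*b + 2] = 18*b - 18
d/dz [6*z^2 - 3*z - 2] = 12*z - 3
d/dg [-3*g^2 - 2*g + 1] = -6*g - 2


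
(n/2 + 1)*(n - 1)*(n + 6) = n^3/2 + 7*n^2/2 + 2*n - 6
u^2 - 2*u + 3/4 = (u - 3/2)*(u - 1/2)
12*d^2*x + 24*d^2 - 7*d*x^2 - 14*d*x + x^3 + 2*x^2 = (-4*d + x)*(-3*d + x)*(x + 2)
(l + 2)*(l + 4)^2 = l^3 + 10*l^2 + 32*l + 32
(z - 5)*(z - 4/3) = z^2 - 19*z/3 + 20/3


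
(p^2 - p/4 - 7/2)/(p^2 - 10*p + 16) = (p + 7/4)/(p - 8)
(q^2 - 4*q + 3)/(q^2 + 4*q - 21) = (q - 1)/(q + 7)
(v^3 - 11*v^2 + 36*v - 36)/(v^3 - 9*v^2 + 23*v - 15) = (v^2 - 8*v + 12)/(v^2 - 6*v + 5)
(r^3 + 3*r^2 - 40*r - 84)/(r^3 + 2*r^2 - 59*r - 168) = (r^2 - 4*r - 12)/(r^2 - 5*r - 24)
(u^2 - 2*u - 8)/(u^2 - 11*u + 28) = (u + 2)/(u - 7)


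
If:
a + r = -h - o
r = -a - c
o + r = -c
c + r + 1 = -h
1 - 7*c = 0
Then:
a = 4/7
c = 1/7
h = -3/7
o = 4/7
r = -5/7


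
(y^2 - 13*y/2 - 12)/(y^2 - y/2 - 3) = (y - 8)/(y - 2)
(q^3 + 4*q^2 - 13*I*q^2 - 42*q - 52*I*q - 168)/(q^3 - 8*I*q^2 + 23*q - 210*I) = (q + 4)/(q + 5*I)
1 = 1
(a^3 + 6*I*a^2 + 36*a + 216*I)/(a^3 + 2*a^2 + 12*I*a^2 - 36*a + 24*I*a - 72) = (a - 6*I)/(a + 2)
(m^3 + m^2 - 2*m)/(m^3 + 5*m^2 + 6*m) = (m - 1)/(m + 3)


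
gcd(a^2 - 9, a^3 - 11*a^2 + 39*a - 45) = a - 3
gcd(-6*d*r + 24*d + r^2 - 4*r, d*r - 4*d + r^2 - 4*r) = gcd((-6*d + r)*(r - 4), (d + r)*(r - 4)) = r - 4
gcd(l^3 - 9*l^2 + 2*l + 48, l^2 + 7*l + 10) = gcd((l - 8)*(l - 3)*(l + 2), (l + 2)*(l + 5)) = l + 2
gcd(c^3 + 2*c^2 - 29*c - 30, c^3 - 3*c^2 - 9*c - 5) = c^2 - 4*c - 5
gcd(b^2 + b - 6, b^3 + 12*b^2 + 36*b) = 1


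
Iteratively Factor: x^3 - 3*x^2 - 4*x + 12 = (x + 2)*(x^2 - 5*x + 6) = (x - 3)*(x + 2)*(x - 2)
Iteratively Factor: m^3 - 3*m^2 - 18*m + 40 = (m + 4)*(m^2 - 7*m + 10) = (m - 5)*(m + 4)*(m - 2)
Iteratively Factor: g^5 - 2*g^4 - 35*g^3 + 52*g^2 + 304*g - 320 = (g - 1)*(g^4 - g^3 - 36*g^2 + 16*g + 320) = (g - 5)*(g - 1)*(g^3 + 4*g^2 - 16*g - 64) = (g - 5)*(g - 1)*(g + 4)*(g^2 - 16) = (g - 5)*(g - 4)*(g - 1)*(g + 4)*(g + 4)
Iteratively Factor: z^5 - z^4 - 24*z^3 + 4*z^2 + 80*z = (z)*(z^4 - z^3 - 24*z^2 + 4*z + 80) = z*(z + 4)*(z^3 - 5*z^2 - 4*z + 20) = z*(z - 2)*(z + 4)*(z^2 - 3*z - 10) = z*(z - 2)*(z + 2)*(z + 4)*(z - 5)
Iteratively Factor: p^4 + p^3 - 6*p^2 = (p)*(p^3 + p^2 - 6*p) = p*(p + 3)*(p^2 - 2*p) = p*(p - 2)*(p + 3)*(p)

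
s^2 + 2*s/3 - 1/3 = (s - 1/3)*(s + 1)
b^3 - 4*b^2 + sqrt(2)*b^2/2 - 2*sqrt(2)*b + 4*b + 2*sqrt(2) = (b - 2)^2*(b + sqrt(2)/2)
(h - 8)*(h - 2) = h^2 - 10*h + 16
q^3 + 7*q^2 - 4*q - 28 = (q - 2)*(q + 2)*(q + 7)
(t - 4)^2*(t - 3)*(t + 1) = t^4 - 10*t^3 + 29*t^2 - 8*t - 48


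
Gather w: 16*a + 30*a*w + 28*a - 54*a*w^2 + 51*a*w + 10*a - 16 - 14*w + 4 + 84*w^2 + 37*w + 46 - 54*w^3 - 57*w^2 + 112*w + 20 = 54*a - 54*w^3 + w^2*(27 - 54*a) + w*(81*a + 135) + 54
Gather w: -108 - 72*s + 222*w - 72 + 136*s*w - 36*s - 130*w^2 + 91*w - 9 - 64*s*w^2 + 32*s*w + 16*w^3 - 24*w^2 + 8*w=-108*s + 16*w^3 + w^2*(-64*s - 154) + w*(168*s + 321) - 189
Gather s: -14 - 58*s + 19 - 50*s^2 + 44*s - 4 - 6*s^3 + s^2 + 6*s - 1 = -6*s^3 - 49*s^2 - 8*s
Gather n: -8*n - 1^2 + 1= -8*n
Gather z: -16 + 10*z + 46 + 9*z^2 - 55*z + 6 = 9*z^2 - 45*z + 36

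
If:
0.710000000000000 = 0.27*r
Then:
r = 2.63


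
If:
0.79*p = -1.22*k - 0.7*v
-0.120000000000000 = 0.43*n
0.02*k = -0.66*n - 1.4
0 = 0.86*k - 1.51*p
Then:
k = -60.79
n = -0.28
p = -34.62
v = 145.02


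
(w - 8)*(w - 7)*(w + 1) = w^3 - 14*w^2 + 41*w + 56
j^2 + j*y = j*(j + y)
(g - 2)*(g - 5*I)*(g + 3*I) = g^3 - 2*g^2 - 2*I*g^2 + 15*g + 4*I*g - 30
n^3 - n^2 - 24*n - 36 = (n - 6)*(n + 2)*(n + 3)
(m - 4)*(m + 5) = m^2 + m - 20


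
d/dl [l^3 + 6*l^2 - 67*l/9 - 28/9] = 3*l^2 + 12*l - 67/9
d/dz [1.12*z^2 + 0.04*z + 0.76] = 2.24*z + 0.04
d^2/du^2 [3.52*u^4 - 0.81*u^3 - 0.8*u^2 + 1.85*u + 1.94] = 42.24*u^2 - 4.86*u - 1.6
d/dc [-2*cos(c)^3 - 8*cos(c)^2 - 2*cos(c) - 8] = 2*(3*cos(c)^2 + 8*cos(c) + 1)*sin(c)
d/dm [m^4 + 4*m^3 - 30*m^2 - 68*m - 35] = 4*m^3 + 12*m^2 - 60*m - 68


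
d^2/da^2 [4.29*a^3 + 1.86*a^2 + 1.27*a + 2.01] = 25.74*a + 3.72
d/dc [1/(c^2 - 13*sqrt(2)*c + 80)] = (-2*c + 13*sqrt(2))/(c^2 - 13*sqrt(2)*c + 80)^2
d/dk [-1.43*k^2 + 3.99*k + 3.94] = 3.99 - 2.86*k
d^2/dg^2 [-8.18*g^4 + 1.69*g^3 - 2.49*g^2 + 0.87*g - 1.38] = -98.16*g^2 + 10.14*g - 4.98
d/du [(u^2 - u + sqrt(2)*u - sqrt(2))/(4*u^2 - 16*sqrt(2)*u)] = (-5*sqrt(2)*u^2 + u^2 + 2*sqrt(2)*u - 8)/(4*u^2*(u^2 - 8*sqrt(2)*u + 32))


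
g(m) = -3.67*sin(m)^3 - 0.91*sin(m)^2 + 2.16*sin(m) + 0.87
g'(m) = -11.01*sin(m)^2*cos(m) - 1.82*sin(m)*cos(m) + 2.16*cos(m)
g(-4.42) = -1.12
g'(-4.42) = 2.79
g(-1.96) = 1.00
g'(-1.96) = 2.12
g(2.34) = 0.59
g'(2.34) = 3.36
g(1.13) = -0.64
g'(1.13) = -3.62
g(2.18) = 0.01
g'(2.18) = 3.86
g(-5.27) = -0.19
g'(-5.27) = -3.87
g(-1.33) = 1.28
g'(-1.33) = -1.54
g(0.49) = 1.30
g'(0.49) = -1.00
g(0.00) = 0.87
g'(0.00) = 2.16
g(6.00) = 0.28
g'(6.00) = 1.74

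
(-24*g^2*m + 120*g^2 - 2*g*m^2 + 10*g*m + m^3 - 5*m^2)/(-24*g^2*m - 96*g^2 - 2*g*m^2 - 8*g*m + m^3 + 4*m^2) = (m - 5)/(m + 4)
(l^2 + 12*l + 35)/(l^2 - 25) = (l + 7)/(l - 5)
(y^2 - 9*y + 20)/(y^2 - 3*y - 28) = (-y^2 + 9*y - 20)/(-y^2 + 3*y + 28)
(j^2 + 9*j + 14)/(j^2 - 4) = (j + 7)/(j - 2)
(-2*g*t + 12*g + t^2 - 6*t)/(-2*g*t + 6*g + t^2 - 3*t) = (t - 6)/(t - 3)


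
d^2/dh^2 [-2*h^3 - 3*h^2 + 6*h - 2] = -12*h - 6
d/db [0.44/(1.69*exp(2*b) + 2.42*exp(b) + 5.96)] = (-1.4872*exp(b) - 1.0648)*exp(b)/(1.69*exp(2*b) + 2.42*exp(b) + 5.96)^2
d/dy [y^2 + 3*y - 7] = 2*y + 3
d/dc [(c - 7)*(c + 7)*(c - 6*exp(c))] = -6*c^2*exp(c) + 3*c^2 - 12*c*exp(c) + 294*exp(c) - 49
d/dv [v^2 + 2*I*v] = 2*v + 2*I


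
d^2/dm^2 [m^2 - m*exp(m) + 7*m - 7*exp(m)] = -m*exp(m) - 9*exp(m) + 2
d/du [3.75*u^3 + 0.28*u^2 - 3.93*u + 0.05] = 11.25*u^2 + 0.56*u - 3.93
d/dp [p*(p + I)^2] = (p + I)*(3*p + I)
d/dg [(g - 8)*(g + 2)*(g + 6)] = 3*g^2 - 52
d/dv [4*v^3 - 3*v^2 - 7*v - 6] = 12*v^2 - 6*v - 7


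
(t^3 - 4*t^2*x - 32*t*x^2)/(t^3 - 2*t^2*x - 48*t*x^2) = (t + 4*x)/(t + 6*x)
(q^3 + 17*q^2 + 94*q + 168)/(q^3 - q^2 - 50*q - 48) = (q^2 + 11*q + 28)/(q^2 - 7*q - 8)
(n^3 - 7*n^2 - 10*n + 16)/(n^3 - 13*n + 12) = (n^2 - 6*n - 16)/(n^2 + n - 12)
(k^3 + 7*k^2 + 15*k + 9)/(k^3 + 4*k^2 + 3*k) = (k + 3)/k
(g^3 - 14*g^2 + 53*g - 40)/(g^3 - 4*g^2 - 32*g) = (g^2 - 6*g + 5)/(g*(g + 4))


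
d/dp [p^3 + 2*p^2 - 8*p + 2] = 3*p^2 + 4*p - 8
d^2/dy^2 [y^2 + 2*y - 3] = 2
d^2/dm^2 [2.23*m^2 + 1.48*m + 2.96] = 4.46000000000000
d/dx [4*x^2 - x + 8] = 8*x - 1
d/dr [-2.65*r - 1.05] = -2.65000000000000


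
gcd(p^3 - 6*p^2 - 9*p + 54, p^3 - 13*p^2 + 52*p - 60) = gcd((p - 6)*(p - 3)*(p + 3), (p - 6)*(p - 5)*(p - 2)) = p - 6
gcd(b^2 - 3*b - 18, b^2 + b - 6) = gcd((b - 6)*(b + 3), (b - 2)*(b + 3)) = b + 3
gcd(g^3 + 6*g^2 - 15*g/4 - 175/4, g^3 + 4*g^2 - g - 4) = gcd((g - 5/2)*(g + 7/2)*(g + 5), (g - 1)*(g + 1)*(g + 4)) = 1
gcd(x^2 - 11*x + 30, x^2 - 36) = x - 6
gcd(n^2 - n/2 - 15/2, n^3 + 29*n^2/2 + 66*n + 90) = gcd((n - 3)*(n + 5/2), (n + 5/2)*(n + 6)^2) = n + 5/2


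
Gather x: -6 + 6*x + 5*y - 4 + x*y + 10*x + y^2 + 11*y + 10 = x*(y + 16) + y^2 + 16*y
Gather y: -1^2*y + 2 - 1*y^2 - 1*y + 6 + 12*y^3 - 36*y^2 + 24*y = 12*y^3 - 37*y^2 + 22*y + 8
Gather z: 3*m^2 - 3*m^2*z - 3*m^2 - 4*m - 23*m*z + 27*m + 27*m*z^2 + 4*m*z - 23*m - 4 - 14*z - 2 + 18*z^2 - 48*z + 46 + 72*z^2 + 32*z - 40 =z^2*(27*m + 90) + z*(-3*m^2 - 19*m - 30)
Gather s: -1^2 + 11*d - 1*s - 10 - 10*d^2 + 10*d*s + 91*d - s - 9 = -10*d^2 + 102*d + s*(10*d - 2) - 20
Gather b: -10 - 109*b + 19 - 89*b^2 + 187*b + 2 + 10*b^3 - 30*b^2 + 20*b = 10*b^3 - 119*b^2 + 98*b + 11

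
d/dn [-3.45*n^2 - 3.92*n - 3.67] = -6.9*n - 3.92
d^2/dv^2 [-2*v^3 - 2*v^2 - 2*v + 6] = -12*v - 4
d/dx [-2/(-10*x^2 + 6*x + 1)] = 4*(3 - 10*x)/(-10*x^2 + 6*x + 1)^2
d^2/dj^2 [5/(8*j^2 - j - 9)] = 10*(64*j^2 - 8*j - (16*j - 1)^2 - 72)/(-8*j^2 + j + 9)^3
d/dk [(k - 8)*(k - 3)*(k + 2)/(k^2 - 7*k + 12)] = (k^2 - 8*k + 40)/(k^2 - 8*k + 16)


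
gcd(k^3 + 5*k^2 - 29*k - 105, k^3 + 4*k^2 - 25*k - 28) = k + 7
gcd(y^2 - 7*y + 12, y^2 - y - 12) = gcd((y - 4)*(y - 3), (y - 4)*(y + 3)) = y - 4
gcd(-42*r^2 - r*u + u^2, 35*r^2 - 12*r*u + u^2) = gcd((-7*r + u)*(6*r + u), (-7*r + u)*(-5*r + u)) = 7*r - u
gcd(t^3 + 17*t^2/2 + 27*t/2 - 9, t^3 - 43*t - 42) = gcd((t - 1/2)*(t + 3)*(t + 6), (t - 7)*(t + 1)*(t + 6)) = t + 6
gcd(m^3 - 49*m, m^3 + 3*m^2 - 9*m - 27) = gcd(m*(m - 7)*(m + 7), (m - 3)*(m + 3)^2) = 1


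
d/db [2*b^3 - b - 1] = 6*b^2 - 1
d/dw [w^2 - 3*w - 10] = 2*w - 3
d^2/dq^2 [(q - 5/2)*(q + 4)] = 2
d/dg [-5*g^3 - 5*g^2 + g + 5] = -15*g^2 - 10*g + 1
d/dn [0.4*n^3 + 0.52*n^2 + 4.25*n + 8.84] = 1.2*n^2 + 1.04*n + 4.25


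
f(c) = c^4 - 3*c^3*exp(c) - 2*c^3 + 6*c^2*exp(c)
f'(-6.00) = -1078.84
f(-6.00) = 1730.14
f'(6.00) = -275297.29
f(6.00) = -173417.24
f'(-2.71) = -123.33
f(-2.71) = 100.65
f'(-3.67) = -276.91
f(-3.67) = 286.11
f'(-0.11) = -1.29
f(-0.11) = 0.07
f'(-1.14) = -17.92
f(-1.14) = 8.57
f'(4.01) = -10513.00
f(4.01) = -5217.60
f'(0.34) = 4.54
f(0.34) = 0.74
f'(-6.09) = -1124.88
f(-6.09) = 1829.30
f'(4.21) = -15064.64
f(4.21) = -7750.21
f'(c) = -3*c^3*exp(c) + 4*c^3 - 3*c^2*exp(c) - 6*c^2 + 12*c*exp(c)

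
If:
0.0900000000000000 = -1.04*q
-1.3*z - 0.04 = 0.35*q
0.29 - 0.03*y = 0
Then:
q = -0.09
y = 9.67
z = -0.01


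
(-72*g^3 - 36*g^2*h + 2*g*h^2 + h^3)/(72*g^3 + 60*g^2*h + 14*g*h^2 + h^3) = (-6*g + h)/(6*g + h)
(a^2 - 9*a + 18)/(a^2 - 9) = (a - 6)/(a + 3)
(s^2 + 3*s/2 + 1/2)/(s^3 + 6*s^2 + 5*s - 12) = (2*s^2 + 3*s + 1)/(2*(s^3 + 6*s^2 + 5*s - 12))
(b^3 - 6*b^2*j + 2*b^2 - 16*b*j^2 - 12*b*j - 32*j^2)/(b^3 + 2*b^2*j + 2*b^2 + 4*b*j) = (b - 8*j)/b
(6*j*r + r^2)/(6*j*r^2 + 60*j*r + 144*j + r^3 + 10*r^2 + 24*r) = r/(r^2 + 10*r + 24)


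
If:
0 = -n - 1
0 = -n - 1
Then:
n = -1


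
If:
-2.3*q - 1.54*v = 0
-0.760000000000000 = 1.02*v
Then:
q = 0.50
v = -0.75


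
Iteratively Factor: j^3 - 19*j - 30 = (j - 5)*(j^2 + 5*j + 6) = (j - 5)*(j + 2)*(j + 3)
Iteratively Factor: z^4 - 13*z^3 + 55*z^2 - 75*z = (z - 5)*(z^3 - 8*z^2 + 15*z) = z*(z - 5)*(z^2 - 8*z + 15) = z*(z - 5)*(z - 3)*(z - 5)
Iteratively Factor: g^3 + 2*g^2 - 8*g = (g + 4)*(g^2 - 2*g) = (g - 2)*(g + 4)*(g)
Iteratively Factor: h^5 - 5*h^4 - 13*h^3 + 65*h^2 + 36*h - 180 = (h + 2)*(h^4 - 7*h^3 + h^2 + 63*h - 90) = (h - 2)*(h + 2)*(h^3 - 5*h^2 - 9*h + 45) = (h - 2)*(h + 2)*(h + 3)*(h^2 - 8*h + 15) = (h - 3)*(h - 2)*(h + 2)*(h + 3)*(h - 5)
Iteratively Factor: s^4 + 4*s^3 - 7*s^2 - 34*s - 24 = (s + 4)*(s^3 - 7*s - 6) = (s + 2)*(s + 4)*(s^2 - 2*s - 3) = (s - 3)*(s + 2)*(s + 4)*(s + 1)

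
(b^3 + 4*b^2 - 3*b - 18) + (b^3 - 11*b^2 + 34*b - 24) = 2*b^3 - 7*b^2 + 31*b - 42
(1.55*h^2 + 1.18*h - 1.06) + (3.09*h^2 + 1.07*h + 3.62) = 4.64*h^2 + 2.25*h + 2.56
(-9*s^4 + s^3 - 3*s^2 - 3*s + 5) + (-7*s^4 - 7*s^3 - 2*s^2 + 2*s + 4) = -16*s^4 - 6*s^3 - 5*s^2 - s + 9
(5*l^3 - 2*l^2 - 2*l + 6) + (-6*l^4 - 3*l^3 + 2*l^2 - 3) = -6*l^4 + 2*l^3 - 2*l + 3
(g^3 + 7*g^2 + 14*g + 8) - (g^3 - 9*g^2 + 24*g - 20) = 16*g^2 - 10*g + 28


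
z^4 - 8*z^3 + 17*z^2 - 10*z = z*(z - 5)*(z - 2)*(z - 1)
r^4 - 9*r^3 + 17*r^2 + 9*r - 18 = (r - 6)*(r - 3)*(r - 1)*(r + 1)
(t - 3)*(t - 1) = t^2 - 4*t + 3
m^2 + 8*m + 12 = (m + 2)*(m + 6)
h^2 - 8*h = h*(h - 8)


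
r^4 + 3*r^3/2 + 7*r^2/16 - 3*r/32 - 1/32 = (r - 1/4)*(r + 1/4)*(r + 1/2)*(r + 1)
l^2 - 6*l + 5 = (l - 5)*(l - 1)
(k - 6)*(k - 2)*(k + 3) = k^3 - 5*k^2 - 12*k + 36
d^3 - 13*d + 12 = (d - 3)*(d - 1)*(d + 4)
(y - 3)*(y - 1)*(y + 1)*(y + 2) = y^4 - y^3 - 7*y^2 + y + 6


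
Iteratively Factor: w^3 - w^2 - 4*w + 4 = (w + 2)*(w^2 - 3*w + 2) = (w - 2)*(w + 2)*(w - 1)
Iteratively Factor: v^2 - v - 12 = (v - 4)*(v + 3)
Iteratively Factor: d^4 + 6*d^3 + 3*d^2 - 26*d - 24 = (d - 2)*(d^3 + 8*d^2 + 19*d + 12) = (d - 2)*(d + 4)*(d^2 + 4*d + 3) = (d - 2)*(d + 3)*(d + 4)*(d + 1)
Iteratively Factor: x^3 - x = (x)*(x^2 - 1) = x*(x + 1)*(x - 1)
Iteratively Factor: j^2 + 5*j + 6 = (j + 3)*(j + 2)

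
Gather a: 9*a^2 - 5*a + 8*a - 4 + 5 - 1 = 9*a^2 + 3*a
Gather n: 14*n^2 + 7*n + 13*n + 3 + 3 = 14*n^2 + 20*n + 6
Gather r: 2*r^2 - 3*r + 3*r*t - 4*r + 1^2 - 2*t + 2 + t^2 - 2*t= 2*r^2 + r*(3*t - 7) + t^2 - 4*t + 3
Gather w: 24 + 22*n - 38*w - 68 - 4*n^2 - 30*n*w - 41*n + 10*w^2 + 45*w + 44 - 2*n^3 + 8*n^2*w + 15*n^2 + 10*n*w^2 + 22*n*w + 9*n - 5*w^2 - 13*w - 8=-2*n^3 + 11*n^2 - 10*n + w^2*(10*n + 5) + w*(8*n^2 - 8*n - 6) - 8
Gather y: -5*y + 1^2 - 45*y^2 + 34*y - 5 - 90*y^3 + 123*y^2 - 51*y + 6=-90*y^3 + 78*y^2 - 22*y + 2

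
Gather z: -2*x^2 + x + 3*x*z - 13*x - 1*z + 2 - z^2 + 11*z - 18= -2*x^2 - 12*x - z^2 + z*(3*x + 10) - 16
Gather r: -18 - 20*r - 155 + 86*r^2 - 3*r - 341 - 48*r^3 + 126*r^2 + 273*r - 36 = -48*r^3 + 212*r^2 + 250*r - 550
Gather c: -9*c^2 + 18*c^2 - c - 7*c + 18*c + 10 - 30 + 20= 9*c^2 + 10*c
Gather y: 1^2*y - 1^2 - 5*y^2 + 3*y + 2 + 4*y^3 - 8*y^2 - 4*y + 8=4*y^3 - 13*y^2 + 9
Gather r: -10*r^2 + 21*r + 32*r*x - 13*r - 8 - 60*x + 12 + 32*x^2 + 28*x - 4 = -10*r^2 + r*(32*x + 8) + 32*x^2 - 32*x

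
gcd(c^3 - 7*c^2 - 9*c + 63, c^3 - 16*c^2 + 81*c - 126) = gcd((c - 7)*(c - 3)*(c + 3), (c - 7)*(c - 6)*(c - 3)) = c^2 - 10*c + 21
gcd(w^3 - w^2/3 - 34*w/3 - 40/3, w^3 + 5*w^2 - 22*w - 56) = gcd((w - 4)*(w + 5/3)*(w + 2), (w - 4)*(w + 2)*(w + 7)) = w^2 - 2*w - 8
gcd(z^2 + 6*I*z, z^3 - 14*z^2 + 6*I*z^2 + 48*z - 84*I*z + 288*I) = z + 6*I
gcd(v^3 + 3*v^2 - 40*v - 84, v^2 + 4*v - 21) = v + 7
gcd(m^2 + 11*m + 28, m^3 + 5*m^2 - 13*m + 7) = m + 7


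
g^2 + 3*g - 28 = (g - 4)*(g + 7)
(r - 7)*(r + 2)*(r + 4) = r^3 - r^2 - 34*r - 56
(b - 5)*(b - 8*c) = b^2 - 8*b*c - 5*b + 40*c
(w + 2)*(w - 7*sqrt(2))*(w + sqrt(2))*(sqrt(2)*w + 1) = sqrt(2)*w^4 - 11*w^3 + 2*sqrt(2)*w^3 - 20*sqrt(2)*w^2 - 22*w^2 - 40*sqrt(2)*w - 14*w - 28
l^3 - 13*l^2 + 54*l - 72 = (l - 6)*(l - 4)*(l - 3)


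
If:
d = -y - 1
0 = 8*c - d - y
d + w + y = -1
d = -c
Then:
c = -1/8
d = 1/8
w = 0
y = -9/8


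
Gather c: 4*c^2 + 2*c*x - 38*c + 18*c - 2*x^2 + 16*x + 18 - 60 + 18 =4*c^2 + c*(2*x - 20) - 2*x^2 + 16*x - 24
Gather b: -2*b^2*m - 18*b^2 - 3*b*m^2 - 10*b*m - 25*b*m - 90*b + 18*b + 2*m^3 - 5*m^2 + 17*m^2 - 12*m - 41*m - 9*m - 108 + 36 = b^2*(-2*m - 18) + b*(-3*m^2 - 35*m - 72) + 2*m^3 + 12*m^2 - 62*m - 72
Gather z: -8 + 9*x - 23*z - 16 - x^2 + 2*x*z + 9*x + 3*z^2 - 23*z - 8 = -x^2 + 18*x + 3*z^2 + z*(2*x - 46) - 32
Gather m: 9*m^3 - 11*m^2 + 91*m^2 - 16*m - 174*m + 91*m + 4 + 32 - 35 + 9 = 9*m^3 + 80*m^2 - 99*m + 10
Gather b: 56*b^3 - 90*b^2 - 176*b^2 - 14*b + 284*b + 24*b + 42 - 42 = 56*b^3 - 266*b^2 + 294*b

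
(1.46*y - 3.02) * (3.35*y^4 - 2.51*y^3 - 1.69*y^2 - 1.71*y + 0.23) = 4.891*y^5 - 13.7816*y^4 + 5.1128*y^3 + 2.6072*y^2 + 5.5*y - 0.6946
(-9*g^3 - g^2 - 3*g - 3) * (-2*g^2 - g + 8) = 18*g^5 + 11*g^4 - 65*g^3 + g^2 - 21*g - 24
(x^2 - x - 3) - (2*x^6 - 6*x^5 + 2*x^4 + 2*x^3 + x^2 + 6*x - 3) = -2*x^6 + 6*x^5 - 2*x^4 - 2*x^3 - 7*x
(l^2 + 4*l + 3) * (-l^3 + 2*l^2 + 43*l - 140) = -l^5 - 2*l^4 + 48*l^3 + 38*l^2 - 431*l - 420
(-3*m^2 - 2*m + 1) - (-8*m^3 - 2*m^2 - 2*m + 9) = 8*m^3 - m^2 - 8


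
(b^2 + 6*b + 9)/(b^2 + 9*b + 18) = (b + 3)/(b + 6)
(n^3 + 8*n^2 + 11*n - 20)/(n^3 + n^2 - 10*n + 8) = (n + 5)/(n - 2)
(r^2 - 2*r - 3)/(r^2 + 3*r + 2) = (r - 3)/(r + 2)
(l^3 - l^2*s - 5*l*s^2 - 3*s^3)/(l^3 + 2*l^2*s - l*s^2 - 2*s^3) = (-l^2 + 2*l*s + 3*s^2)/(-l^2 - l*s + 2*s^2)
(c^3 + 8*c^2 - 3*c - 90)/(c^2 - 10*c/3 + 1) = 3*(c^2 + 11*c + 30)/(3*c - 1)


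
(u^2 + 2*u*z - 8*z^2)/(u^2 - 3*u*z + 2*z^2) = (-u - 4*z)/(-u + z)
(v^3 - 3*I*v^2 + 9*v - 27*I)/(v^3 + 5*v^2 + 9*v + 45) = (v - 3*I)/(v + 5)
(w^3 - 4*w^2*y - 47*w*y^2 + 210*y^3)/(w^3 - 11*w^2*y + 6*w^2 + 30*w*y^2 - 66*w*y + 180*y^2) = (w + 7*y)/(w + 6)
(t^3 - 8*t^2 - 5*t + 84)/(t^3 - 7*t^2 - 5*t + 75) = (t^2 - 11*t + 28)/(t^2 - 10*t + 25)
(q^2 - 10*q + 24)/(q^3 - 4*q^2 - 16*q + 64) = (q - 6)/(q^2 - 16)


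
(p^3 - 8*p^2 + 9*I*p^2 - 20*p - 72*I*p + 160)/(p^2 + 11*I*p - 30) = (p^2 + 4*p*(-2 + I) - 32*I)/(p + 6*I)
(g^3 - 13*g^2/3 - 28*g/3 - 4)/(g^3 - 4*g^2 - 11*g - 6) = (g + 2/3)/(g + 1)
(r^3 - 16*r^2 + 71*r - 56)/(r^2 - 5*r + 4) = (r^2 - 15*r + 56)/(r - 4)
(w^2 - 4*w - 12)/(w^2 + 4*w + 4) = (w - 6)/(w + 2)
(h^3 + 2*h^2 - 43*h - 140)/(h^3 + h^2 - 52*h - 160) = (h - 7)/(h - 8)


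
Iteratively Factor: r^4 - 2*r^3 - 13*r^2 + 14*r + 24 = (r + 1)*(r^3 - 3*r^2 - 10*r + 24) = (r + 1)*(r + 3)*(r^2 - 6*r + 8) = (r - 2)*(r + 1)*(r + 3)*(r - 4)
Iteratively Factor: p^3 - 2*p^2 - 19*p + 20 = (p - 5)*(p^2 + 3*p - 4) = (p - 5)*(p - 1)*(p + 4)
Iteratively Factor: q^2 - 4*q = (q - 4)*(q)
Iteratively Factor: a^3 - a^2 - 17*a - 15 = (a - 5)*(a^2 + 4*a + 3) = (a - 5)*(a + 1)*(a + 3)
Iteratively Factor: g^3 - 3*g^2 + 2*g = (g - 2)*(g^2 - g) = g*(g - 2)*(g - 1)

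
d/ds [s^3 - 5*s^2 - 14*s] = 3*s^2 - 10*s - 14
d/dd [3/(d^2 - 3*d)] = 3*(3 - 2*d)/(d^2*(d - 3)^2)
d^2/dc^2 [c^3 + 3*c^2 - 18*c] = 6*c + 6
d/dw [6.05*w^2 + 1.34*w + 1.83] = 12.1*w + 1.34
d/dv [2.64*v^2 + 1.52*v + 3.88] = 5.28*v + 1.52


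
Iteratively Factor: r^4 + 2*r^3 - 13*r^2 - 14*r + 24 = (r - 1)*(r^3 + 3*r^2 - 10*r - 24) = (r - 3)*(r - 1)*(r^2 + 6*r + 8) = (r - 3)*(r - 1)*(r + 2)*(r + 4)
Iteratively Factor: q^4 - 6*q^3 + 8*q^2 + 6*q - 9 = (q - 3)*(q^3 - 3*q^2 - q + 3) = (q - 3)*(q - 1)*(q^2 - 2*q - 3) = (q - 3)^2*(q - 1)*(q + 1)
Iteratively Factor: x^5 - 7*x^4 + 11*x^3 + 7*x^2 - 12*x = (x + 1)*(x^4 - 8*x^3 + 19*x^2 - 12*x) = (x - 4)*(x + 1)*(x^3 - 4*x^2 + 3*x) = (x - 4)*(x - 1)*(x + 1)*(x^2 - 3*x) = (x - 4)*(x - 3)*(x - 1)*(x + 1)*(x)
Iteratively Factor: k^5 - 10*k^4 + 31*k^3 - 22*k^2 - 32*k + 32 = (k - 4)*(k^4 - 6*k^3 + 7*k^2 + 6*k - 8) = (k - 4)*(k - 2)*(k^3 - 4*k^2 - k + 4) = (k - 4)*(k - 2)*(k + 1)*(k^2 - 5*k + 4) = (k - 4)^2*(k - 2)*(k + 1)*(k - 1)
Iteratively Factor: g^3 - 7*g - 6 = (g + 1)*(g^2 - g - 6) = (g + 1)*(g + 2)*(g - 3)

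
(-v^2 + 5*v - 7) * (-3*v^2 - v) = 3*v^4 - 14*v^3 + 16*v^2 + 7*v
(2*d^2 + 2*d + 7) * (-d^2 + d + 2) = -2*d^4 - d^2 + 11*d + 14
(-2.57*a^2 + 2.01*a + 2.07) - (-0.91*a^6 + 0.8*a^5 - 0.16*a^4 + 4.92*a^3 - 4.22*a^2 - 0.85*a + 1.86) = 0.91*a^6 - 0.8*a^5 + 0.16*a^4 - 4.92*a^3 + 1.65*a^2 + 2.86*a + 0.21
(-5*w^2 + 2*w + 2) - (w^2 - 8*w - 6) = -6*w^2 + 10*w + 8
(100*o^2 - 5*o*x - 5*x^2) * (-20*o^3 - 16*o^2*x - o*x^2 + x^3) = -2000*o^5 - 1500*o^4*x + 80*o^3*x^2 + 185*o^2*x^3 - 5*x^5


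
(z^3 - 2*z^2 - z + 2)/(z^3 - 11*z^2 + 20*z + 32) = (z^2 - 3*z + 2)/(z^2 - 12*z + 32)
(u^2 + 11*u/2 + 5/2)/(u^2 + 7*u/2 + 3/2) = (u + 5)/(u + 3)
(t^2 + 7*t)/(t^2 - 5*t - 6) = t*(t + 7)/(t^2 - 5*t - 6)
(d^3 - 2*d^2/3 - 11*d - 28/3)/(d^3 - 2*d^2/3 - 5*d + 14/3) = (d^2 - 3*d - 4)/(d^2 - 3*d + 2)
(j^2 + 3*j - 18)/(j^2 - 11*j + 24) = (j + 6)/(j - 8)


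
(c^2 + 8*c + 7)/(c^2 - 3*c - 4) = (c + 7)/(c - 4)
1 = 1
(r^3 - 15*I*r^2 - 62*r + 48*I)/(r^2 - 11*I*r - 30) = (r^2 - 9*I*r - 8)/(r - 5*I)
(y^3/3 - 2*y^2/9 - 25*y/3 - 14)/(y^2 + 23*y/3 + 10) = (3*y^3 - 2*y^2 - 75*y - 126)/(3*(3*y^2 + 23*y + 30))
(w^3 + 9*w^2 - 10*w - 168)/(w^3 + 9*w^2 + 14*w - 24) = (w^2 + 3*w - 28)/(w^2 + 3*w - 4)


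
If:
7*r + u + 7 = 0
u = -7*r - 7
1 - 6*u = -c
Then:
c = 6*u - 1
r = -u/7 - 1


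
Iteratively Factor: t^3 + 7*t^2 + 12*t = (t)*(t^2 + 7*t + 12) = t*(t + 3)*(t + 4)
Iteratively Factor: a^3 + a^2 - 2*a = (a)*(a^2 + a - 2) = a*(a - 1)*(a + 2)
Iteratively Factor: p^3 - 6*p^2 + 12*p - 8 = (p - 2)*(p^2 - 4*p + 4) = (p - 2)^2*(p - 2)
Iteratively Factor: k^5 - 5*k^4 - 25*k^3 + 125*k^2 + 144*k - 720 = (k + 3)*(k^4 - 8*k^3 - k^2 + 128*k - 240) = (k - 3)*(k + 3)*(k^3 - 5*k^2 - 16*k + 80) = (k - 4)*(k - 3)*(k + 3)*(k^2 - k - 20) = (k - 4)*(k - 3)*(k + 3)*(k + 4)*(k - 5)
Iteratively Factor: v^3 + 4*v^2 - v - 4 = (v + 4)*(v^2 - 1) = (v + 1)*(v + 4)*(v - 1)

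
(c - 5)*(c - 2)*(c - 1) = c^3 - 8*c^2 + 17*c - 10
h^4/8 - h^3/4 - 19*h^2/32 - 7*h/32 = h*(h/4 + 1/4)*(h/2 + 1/4)*(h - 7/2)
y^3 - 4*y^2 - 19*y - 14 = (y - 7)*(y + 1)*(y + 2)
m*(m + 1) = m^2 + m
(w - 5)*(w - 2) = w^2 - 7*w + 10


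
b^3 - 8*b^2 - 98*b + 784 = (b - 8)*(b - 7*sqrt(2))*(b + 7*sqrt(2))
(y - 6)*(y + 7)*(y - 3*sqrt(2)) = y^3 - 3*sqrt(2)*y^2 + y^2 - 42*y - 3*sqrt(2)*y + 126*sqrt(2)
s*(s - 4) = s^2 - 4*s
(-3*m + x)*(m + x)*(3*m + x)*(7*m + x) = -63*m^4 - 72*m^3*x - 2*m^2*x^2 + 8*m*x^3 + x^4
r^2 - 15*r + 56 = (r - 8)*(r - 7)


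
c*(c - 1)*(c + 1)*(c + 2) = c^4 + 2*c^3 - c^2 - 2*c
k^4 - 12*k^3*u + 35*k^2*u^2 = k^2*(k - 7*u)*(k - 5*u)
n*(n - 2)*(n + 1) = n^3 - n^2 - 2*n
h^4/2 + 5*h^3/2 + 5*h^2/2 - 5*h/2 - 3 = (h/2 + 1/2)*(h - 1)*(h + 2)*(h + 3)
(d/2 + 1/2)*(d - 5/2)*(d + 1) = d^3/2 - d^2/4 - 2*d - 5/4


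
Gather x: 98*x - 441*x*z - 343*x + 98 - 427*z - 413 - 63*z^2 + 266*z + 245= x*(-441*z - 245) - 63*z^2 - 161*z - 70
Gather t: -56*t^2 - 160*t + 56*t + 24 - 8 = -56*t^2 - 104*t + 16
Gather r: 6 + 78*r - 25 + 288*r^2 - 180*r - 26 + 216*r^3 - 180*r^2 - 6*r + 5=216*r^3 + 108*r^2 - 108*r - 40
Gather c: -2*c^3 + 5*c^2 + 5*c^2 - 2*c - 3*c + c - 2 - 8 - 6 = -2*c^3 + 10*c^2 - 4*c - 16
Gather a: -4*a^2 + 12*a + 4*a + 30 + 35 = -4*a^2 + 16*a + 65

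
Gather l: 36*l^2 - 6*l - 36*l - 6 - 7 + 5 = 36*l^2 - 42*l - 8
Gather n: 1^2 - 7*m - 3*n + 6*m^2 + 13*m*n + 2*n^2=6*m^2 - 7*m + 2*n^2 + n*(13*m - 3) + 1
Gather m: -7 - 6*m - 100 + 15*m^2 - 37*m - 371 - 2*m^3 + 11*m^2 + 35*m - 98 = -2*m^3 + 26*m^2 - 8*m - 576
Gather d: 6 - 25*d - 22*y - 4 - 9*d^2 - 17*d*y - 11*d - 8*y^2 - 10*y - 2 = -9*d^2 + d*(-17*y - 36) - 8*y^2 - 32*y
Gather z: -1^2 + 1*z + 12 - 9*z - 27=-8*z - 16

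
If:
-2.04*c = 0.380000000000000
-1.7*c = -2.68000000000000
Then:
No Solution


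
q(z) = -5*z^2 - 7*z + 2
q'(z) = -10*z - 7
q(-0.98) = 4.06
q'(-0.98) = 2.80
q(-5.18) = -95.90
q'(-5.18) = 44.80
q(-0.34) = 3.80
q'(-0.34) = -3.60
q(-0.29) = 3.61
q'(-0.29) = -4.10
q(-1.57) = 0.67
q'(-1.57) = 8.70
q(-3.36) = -30.93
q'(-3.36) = 26.60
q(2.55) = -48.36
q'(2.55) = -32.50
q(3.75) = -94.56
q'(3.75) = -44.50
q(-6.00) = -136.00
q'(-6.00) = 53.00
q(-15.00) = -1018.00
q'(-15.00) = 143.00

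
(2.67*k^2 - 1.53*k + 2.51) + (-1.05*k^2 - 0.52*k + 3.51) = 1.62*k^2 - 2.05*k + 6.02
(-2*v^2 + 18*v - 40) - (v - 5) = -2*v^2 + 17*v - 35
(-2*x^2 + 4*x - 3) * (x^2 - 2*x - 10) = -2*x^4 + 8*x^3 + 9*x^2 - 34*x + 30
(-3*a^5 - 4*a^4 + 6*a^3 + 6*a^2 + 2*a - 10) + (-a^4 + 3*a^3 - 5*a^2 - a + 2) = -3*a^5 - 5*a^4 + 9*a^3 + a^2 + a - 8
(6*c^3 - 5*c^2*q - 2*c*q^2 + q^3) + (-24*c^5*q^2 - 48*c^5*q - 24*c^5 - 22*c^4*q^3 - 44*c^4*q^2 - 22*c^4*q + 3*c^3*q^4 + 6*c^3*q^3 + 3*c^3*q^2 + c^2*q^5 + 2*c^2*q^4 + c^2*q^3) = -24*c^5*q^2 - 48*c^5*q - 24*c^5 - 22*c^4*q^3 - 44*c^4*q^2 - 22*c^4*q + 3*c^3*q^4 + 6*c^3*q^3 + 3*c^3*q^2 + 6*c^3 + c^2*q^5 + 2*c^2*q^4 + c^2*q^3 - 5*c^2*q - 2*c*q^2 + q^3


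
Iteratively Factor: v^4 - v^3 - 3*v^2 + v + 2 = (v + 1)*(v^3 - 2*v^2 - v + 2) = (v + 1)^2*(v^2 - 3*v + 2) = (v - 1)*(v + 1)^2*(v - 2)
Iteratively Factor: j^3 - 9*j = (j - 3)*(j^2 + 3*j) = (j - 3)*(j + 3)*(j)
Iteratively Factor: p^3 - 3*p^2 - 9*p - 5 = (p + 1)*(p^2 - 4*p - 5) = (p + 1)^2*(p - 5)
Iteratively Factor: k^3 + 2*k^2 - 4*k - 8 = (k - 2)*(k^2 + 4*k + 4) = (k - 2)*(k + 2)*(k + 2)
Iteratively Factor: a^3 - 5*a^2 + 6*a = (a)*(a^2 - 5*a + 6) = a*(a - 3)*(a - 2)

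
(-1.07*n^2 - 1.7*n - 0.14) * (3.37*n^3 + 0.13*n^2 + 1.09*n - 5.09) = -3.6059*n^5 - 5.8681*n^4 - 1.8591*n^3 + 3.5751*n^2 + 8.5004*n + 0.7126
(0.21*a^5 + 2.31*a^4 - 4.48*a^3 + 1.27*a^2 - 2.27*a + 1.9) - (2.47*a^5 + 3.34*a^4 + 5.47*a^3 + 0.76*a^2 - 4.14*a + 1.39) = -2.26*a^5 - 1.03*a^4 - 9.95*a^3 + 0.51*a^2 + 1.87*a + 0.51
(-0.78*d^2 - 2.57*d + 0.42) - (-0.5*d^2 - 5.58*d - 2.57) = -0.28*d^2 + 3.01*d + 2.99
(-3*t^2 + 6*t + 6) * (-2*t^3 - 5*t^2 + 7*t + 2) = 6*t^5 + 3*t^4 - 63*t^3 + 6*t^2 + 54*t + 12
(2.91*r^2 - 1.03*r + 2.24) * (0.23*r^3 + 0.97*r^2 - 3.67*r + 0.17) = 0.6693*r^5 + 2.5858*r^4 - 11.1636*r^3 + 6.4476*r^2 - 8.3959*r + 0.3808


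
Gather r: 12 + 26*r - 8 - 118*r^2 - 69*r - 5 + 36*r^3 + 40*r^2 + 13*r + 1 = 36*r^3 - 78*r^2 - 30*r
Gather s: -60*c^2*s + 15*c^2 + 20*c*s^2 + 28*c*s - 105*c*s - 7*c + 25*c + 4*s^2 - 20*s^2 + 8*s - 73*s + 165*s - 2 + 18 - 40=15*c^2 + 18*c + s^2*(20*c - 16) + s*(-60*c^2 - 77*c + 100) - 24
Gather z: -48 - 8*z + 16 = -8*z - 32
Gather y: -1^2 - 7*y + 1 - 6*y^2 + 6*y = -6*y^2 - y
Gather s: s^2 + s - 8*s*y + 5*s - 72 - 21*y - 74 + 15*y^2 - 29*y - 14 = s^2 + s*(6 - 8*y) + 15*y^2 - 50*y - 160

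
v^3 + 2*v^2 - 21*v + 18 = (v - 3)*(v - 1)*(v + 6)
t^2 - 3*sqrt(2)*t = t*(t - 3*sqrt(2))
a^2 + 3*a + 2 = (a + 1)*(a + 2)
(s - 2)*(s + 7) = s^2 + 5*s - 14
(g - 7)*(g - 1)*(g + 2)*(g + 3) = g^4 - 3*g^3 - 27*g^2 - 13*g + 42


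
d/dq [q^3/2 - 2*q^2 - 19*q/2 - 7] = 3*q^2/2 - 4*q - 19/2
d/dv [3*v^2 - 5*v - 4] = 6*v - 5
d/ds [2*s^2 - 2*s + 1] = 4*s - 2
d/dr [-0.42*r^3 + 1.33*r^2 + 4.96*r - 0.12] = -1.26*r^2 + 2.66*r + 4.96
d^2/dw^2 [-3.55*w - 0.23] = 0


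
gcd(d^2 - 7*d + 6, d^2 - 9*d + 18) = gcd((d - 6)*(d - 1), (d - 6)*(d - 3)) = d - 6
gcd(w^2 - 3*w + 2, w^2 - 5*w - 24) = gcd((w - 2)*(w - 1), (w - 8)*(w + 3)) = 1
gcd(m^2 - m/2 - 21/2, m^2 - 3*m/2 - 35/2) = 1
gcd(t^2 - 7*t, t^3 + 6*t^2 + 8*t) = t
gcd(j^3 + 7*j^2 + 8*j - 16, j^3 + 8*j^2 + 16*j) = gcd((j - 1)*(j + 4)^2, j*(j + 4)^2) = j^2 + 8*j + 16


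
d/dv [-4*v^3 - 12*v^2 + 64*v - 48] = -12*v^2 - 24*v + 64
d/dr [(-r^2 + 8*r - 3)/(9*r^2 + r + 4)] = (-73*r^2 + 46*r + 35)/(81*r^4 + 18*r^3 + 73*r^2 + 8*r + 16)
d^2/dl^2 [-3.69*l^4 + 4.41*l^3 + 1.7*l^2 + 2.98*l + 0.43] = -44.28*l^2 + 26.46*l + 3.4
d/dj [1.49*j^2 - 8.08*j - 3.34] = 2.98*j - 8.08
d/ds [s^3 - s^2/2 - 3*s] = 3*s^2 - s - 3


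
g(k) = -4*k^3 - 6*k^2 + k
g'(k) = -12*k^2 - 12*k + 1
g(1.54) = -27.30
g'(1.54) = -45.94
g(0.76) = -4.46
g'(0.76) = -15.05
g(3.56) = -252.95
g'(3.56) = -193.80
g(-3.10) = 58.40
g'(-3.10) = -77.12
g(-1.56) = -0.98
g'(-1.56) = -9.48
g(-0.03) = -0.04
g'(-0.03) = 1.35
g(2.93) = -149.19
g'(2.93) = -137.18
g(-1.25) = -2.81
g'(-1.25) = -2.75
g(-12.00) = 6036.00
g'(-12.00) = -1583.00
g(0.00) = 0.00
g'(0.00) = 1.00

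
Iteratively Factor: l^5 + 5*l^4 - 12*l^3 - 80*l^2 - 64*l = (l - 4)*(l^4 + 9*l^3 + 24*l^2 + 16*l) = (l - 4)*(l + 1)*(l^3 + 8*l^2 + 16*l) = l*(l - 4)*(l + 1)*(l^2 + 8*l + 16) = l*(l - 4)*(l + 1)*(l + 4)*(l + 4)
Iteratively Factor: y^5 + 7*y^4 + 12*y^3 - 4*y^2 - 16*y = (y + 2)*(y^4 + 5*y^3 + 2*y^2 - 8*y) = (y + 2)^2*(y^3 + 3*y^2 - 4*y) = (y - 1)*(y + 2)^2*(y^2 + 4*y) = (y - 1)*(y + 2)^2*(y + 4)*(y)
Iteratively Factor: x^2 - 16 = (x - 4)*(x + 4)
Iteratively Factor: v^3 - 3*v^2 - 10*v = (v - 5)*(v^2 + 2*v) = v*(v - 5)*(v + 2)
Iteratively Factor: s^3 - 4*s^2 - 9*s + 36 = (s - 3)*(s^2 - s - 12) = (s - 3)*(s + 3)*(s - 4)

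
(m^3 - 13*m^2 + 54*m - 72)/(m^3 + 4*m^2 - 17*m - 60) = (m^2 - 9*m + 18)/(m^2 + 8*m + 15)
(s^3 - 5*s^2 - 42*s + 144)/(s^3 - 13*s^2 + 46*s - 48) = (s + 6)/(s - 2)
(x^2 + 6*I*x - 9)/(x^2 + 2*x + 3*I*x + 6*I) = (x + 3*I)/(x + 2)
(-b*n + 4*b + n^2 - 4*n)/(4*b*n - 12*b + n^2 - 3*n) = (-b*n + 4*b + n^2 - 4*n)/(4*b*n - 12*b + n^2 - 3*n)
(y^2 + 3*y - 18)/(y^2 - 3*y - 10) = (-y^2 - 3*y + 18)/(-y^2 + 3*y + 10)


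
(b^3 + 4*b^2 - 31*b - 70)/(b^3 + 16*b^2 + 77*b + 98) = (b - 5)/(b + 7)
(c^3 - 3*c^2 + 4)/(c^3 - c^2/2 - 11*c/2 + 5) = 2*(c^2 - c - 2)/(2*c^2 + 3*c - 5)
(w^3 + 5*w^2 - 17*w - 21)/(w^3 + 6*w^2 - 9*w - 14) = (w - 3)/(w - 2)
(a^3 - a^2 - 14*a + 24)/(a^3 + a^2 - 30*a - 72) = (a^2 - 5*a + 6)/(a^2 - 3*a - 18)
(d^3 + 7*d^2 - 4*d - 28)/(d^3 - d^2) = (d^3 + 7*d^2 - 4*d - 28)/(d^2*(d - 1))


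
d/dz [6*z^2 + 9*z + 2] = 12*z + 9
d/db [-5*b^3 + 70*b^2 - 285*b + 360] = -15*b^2 + 140*b - 285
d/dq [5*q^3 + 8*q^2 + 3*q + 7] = 15*q^2 + 16*q + 3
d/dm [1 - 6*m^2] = -12*m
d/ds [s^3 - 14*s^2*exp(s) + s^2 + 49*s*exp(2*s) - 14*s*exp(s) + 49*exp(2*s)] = -14*s^2*exp(s) + 3*s^2 + 98*s*exp(2*s) - 42*s*exp(s) + 2*s + 147*exp(2*s) - 14*exp(s)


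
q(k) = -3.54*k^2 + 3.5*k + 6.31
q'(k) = 3.5 - 7.08*k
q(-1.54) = -7.48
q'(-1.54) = 14.40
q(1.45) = 3.94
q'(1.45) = -6.77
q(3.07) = -16.31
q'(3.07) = -18.24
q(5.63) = -86.19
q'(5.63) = -36.36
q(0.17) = 6.80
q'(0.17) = 2.30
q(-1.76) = -10.82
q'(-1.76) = 15.96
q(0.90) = 6.59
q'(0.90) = -2.87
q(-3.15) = -39.84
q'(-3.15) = 25.80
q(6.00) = -100.13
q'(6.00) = -38.98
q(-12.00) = -545.45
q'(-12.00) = 88.46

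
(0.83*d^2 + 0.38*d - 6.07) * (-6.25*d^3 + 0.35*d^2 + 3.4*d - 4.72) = -5.1875*d^5 - 2.0845*d^4 + 40.8925*d^3 - 4.7501*d^2 - 22.4316*d + 28.6504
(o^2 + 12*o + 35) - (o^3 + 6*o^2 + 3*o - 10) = -o^3 - 5*o^2 + 9*o + 45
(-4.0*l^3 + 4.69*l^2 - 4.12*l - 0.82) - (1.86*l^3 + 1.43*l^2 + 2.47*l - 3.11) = -5.86*l^3 + 3.26*l^2 - 6.59*l + 2.29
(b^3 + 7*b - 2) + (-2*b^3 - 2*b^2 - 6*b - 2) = -b^3 - 2*b^2 + b - 4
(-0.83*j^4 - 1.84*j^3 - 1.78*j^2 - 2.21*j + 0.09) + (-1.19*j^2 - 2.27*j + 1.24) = -0.83*j^4 - 1.84*j^3 - 2.97*j^2 - 4.48*j + 1.33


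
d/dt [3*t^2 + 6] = 6*t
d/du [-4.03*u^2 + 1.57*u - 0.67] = 1.57 - 8.06*u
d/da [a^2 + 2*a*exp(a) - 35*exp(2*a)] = 2*a*exp(a) + 2*a - 70*exp(2*a) + 2*exp(a)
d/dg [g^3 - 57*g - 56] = 3*g^2 - 57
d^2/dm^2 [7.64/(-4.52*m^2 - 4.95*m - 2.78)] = (312.176512*m^2 + 341.87472*m - 7.64*(9.04*m + 4.95)*(18.08*m + 9.9) + 192.002368)/(4.52*m^2 + 4.95*m + 2.78)^3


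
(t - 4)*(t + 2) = t^2 - 2*t - 8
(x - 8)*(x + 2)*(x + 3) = x^3 - 3*x^2 - 34*x - 48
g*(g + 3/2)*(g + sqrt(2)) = g^3 + sqrt(2)*g^2 + 3*g^2/2 + 3*sqrt(2)*g/2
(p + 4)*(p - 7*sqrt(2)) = p^2 - 7*sqrt(2)*p + 4*p - 28*sqrt(2)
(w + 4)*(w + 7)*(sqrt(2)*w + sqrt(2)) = sqrt(2)*w^3 + 12*sqrt(2)*w^2 + 39*sqrt(2)*w + 28*sqrt(2)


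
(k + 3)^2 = k^2 + 6*k + 9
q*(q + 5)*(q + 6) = q^3 + 11*q^2 + 30*q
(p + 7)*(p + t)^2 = p^3 + 2*p^2*t + 7*p^2 + p*t^2 + 14*p*t + 7*t^2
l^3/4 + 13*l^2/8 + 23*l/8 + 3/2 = (l/4 + 1)*(l + 1)*(l + 3/2)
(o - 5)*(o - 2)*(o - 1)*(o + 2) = o^4 - 6*o^3 + o^2 + 24*o - 20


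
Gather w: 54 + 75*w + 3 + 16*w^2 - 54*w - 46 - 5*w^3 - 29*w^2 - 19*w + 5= -5*w^3 - 13*w^2 + 2*w + 16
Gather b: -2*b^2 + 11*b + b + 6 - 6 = -2*b^2 + 12*b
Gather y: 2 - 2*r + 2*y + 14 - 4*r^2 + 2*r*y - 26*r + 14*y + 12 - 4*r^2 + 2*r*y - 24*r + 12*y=-8*r^2 - 52*r + y*(4*r + 28) + 28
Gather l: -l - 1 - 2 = -l - 3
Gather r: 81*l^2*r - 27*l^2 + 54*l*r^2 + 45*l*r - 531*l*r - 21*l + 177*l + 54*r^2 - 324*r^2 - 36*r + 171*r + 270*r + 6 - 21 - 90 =-27*l^2 + 156*l + r^2*(54*l - 270) + r*(81*l^2 - 486*l + 405) - 105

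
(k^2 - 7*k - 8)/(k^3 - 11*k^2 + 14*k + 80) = (k + 1)/(k^2 - 3*k - 10)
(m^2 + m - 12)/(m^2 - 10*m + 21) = (m + 4)/(m - 7)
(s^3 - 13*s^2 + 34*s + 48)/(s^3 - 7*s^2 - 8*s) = (s - 6)/s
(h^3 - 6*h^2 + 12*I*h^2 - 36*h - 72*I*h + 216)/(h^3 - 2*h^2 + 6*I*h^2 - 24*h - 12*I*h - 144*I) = (h + 6*I)/(h + 4)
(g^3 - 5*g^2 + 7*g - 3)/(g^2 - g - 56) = (-g^3 + 5*g^2 - 7*g + 3)/(-g^2 + g + 56)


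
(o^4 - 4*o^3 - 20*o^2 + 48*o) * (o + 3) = o^5 - o^4 - 32*o^3 - 12*o^2 + 144*o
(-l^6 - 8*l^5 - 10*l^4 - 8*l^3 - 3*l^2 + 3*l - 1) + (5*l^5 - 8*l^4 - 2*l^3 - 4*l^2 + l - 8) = -l^6 - 3*l^5 - 18*l^4 - 10*l^3 - 7*l^2 + 4*l - 9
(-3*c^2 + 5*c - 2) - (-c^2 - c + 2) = -2*c^2 + 6*c - 4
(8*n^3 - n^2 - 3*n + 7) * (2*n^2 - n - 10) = 16*n^5 - 10*n^4 - 85*n^3 + 27*n^2 + 23*n - 70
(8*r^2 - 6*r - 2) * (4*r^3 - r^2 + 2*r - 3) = 32*r^5 - 32*r^4 + 14*r^3 - 34*r^2 + 14*r + 6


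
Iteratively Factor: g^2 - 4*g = (g)*(g - 4)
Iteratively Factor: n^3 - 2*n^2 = (n)*(n^2 - 2*n) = n^2*(n - 2)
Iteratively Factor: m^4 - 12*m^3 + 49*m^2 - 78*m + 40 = (m - 4)*(m^3 - 8*m^2 + 17*m - 10) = (m - 5)*(m - 4)*(m^2 - 3*m + 2) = (m - 5)*(m - 4)*(m - 1)*(m - 2)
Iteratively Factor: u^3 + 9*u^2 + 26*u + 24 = (u + 2)*(u^2 + 7*u + 12) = (u + 2)*(u + 3)*(u + 4)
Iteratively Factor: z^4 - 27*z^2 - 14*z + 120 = (z - 2)*(z^3 + 2*z^2 - 23*z - 60) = (z - 5)*(z - 2)*(z^2 + 7*z + 12) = (z - 5)*(z - 2)*(z + 3)*(z + 4)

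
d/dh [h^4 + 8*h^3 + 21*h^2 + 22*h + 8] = 4*h^3 + 24*h^2 + 42*h + 22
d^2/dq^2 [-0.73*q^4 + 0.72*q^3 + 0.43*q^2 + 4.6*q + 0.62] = -8.76*q^2 + 4.32*q + 0.86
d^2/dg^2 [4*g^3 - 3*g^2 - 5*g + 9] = 24*g - 6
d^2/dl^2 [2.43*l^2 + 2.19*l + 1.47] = 4.86000000000000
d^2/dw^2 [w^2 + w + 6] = 2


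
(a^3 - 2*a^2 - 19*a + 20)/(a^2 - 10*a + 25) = (a^2 + 3*a - 4)/(a - 5)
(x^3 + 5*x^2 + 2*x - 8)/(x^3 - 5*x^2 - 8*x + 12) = (x + 4)/(x - 6)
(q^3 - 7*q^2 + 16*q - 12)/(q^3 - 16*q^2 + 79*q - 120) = (q^2 - 4*q + 4)/(q^2 - 13*q + 40)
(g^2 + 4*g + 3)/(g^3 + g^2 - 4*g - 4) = (g + 3)/(g^2 - 4)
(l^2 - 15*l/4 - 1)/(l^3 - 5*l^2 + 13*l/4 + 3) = (4*l + 1)/(4*l^2 - 4*l - 3)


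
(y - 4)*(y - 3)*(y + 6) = y^3 - y^2 - 30*y + 72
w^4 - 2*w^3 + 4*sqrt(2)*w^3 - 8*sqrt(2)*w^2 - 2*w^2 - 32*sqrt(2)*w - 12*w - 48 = (w - 4)*(w + 2)*(w + sqrt(2))*(w + 3*sqrt(2))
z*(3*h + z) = 3*h*z + z^2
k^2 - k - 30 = (k - 6)*(k + 5)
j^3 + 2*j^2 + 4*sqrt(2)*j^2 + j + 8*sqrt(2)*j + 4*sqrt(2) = (j + 1)^2*(j + 4*sqrt(2))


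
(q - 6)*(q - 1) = q^2 - 7*q + 6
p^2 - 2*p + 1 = (p - 1)^2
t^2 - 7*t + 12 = (t - 4)*(t - 3)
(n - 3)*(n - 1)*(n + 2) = n^3 - 2*n^2 - 5*n + 6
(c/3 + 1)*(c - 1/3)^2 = c^3/3 + 7*c^2/9 - 17*c/27 + 1/9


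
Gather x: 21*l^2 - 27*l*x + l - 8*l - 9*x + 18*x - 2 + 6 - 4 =21*l^2 - 7*l + x*(9 - 27*l)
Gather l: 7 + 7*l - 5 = 7*l + 2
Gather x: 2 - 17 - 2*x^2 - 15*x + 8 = -2*x^2 - 15*x - 7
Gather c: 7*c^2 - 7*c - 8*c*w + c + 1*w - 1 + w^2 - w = 7*c^2 + c*(-8*w - 6) + w^2 - 1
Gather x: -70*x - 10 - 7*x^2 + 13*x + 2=-7*x^2 - 57*x - 8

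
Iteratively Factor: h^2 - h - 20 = (h + 4)*(h - 5)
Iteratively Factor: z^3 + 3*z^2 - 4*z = (z - 1)*(z^2 + 4*z) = (z - 1)*(z + 4)*(z)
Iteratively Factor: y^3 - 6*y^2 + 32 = (y + 2)*(y^2 - 8*y + 16) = (y - 4)*(y + 2)*(y - 4)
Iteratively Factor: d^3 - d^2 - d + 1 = (d + 1)*(d^2 - 2*d + 1) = (d - 1)*(d + 1)*(d - 1)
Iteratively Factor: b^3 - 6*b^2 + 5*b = (b)*(b^2 - 6*b + 5) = b*(b - 1)*(b - 5)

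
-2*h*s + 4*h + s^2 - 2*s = (-2*h + s)*(s - 2)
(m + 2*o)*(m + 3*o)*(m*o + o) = m^3*o + 5*m^2*o^2 + m^2*o + 6*m*o^3 + 5*m*o^2 + 6*o^3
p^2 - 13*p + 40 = (p - 8)*(p - 5)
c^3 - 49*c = c*(c - 7)*(c + 7)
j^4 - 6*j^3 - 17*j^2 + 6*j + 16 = (j - 8)*(j - 1)*(j + 1)*(j + 2)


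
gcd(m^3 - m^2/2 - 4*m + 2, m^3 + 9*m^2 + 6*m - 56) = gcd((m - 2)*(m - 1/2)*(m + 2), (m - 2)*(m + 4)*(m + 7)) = m - 2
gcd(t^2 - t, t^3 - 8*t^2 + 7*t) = t^2 - t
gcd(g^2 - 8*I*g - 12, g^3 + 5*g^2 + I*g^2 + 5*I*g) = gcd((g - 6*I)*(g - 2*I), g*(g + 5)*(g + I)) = 1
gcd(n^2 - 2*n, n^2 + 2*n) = n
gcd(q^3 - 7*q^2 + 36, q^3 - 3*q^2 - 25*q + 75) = q - 3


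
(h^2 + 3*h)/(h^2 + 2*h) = (h + 3)/(h + 2)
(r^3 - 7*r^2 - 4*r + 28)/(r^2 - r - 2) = (r^2 - 5*r - 14)/(r + 1)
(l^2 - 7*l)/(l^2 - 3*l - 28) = l/(l + 4)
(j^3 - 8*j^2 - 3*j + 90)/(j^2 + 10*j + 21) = (j^2 - 11*j + 30)/(j + 7)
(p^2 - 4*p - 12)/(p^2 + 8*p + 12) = (p - 6)/(p + 6)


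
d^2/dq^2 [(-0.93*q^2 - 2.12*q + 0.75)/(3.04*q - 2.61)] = (7.105427357601e-15*q^2 + 7.105427357601e-15*q - 32.449962)/(28.094464*q^3 - 72.361728*q^2 + 62.126352*q - 17.779581)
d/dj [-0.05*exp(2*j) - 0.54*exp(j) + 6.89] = (-0.1*exp(j) - 0.54)*exp(j)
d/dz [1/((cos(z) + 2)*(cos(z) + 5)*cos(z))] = (3*sin(z) + 10*sin(z)/cos(z)^2 + 14*tan(z))/((cos(z) + 2)^2*(cos(z) + 5)^2)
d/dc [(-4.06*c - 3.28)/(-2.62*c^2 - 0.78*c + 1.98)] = (10.6372*c^2 + 3.1668*c - (4.06*c + 3.28)*(5.24*c + 0.78) - 8.0388)/(2.62*c^2 + 0.78*c - 1.98)^2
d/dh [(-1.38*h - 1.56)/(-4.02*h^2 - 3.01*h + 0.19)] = (5.5476*h^2 + 4.1538*h - (1.38*h + 1.56)*(8.04*h + 3.01) - 0.2622)/(4.02*h^2 + 3.01*h - 0.19)^2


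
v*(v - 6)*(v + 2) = v^3 - 4*v^2 - 12*v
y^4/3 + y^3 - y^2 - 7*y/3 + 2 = (y/3 + 1)*(y - 1)^2*(y + 2)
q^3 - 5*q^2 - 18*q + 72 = (q - 6)*(q - 3)*(q + 4)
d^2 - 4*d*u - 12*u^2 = (d - 6*u)*(d + 2*u)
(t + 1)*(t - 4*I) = t^2 + t - 4*I*t - 4*I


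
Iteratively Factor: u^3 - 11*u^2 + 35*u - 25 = (u - 5)*(u^2 - 6*u + 5) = (u - 5)*(u - 1)*(u - 5)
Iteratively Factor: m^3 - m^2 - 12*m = (m)*(m^2 - m - 12) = m*(m + 3)*(m - 4)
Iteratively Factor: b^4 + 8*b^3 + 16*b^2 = (b)*(b^3 + 8*b^2 + 16*b) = b*(b + 4)*(b^2 + 4*b) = b^2*(b + 4)*(b + 4)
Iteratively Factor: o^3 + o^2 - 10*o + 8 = (o - 1)*(o^2 + 2*o - 8) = (o - 1)*(o + 4)*(o - 2)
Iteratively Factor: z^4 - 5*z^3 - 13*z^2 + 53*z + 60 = (z + 3)*(z^3 - 8*z^2 + 11*z + 20) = (z - 4)*(z + 3)*(z^2 - 4*z - 5) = (z - 5)*(z - 4)*(z + 3)*(z + 1)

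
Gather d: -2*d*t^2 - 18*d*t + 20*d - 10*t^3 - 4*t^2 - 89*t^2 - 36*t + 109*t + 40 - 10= d*(-2*t^2 - 18*t + 20) - 10*t^3 - 93*t^2 + 73*t + 30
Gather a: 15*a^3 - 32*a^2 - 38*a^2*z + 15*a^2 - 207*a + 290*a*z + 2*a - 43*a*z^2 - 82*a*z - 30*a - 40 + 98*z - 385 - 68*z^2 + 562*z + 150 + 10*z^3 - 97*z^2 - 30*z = 15*a^3 + a^2*(-38*z - 17) + a*(-43*z^2 + 208*z - 235) + 10*z^3 - 165*z^2 + 630*z - 275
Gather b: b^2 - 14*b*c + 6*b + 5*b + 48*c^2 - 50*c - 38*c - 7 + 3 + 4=b^2 + b*(11 - 14*c) + 48*c^2 - 88*c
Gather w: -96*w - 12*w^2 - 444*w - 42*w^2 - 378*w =-54*w^2 - 918*w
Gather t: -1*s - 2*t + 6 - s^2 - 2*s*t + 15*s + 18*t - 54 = -s^2 + 14*s + t*(16 - 2*s) - 48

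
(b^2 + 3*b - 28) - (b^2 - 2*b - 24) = 5*b - 4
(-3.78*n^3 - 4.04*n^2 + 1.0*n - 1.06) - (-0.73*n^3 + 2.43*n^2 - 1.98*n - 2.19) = -3.05*n^3 - 6.47*n^2 + 2.98*n + 1.13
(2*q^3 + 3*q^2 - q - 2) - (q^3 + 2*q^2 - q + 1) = q^3 + q^2 - 3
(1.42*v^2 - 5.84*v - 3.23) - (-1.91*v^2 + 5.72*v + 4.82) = 3.33*v^2 - 11.56*v - 8.05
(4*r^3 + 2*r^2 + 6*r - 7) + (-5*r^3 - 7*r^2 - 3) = -r^3 - 5*r^2 + 6*r - 10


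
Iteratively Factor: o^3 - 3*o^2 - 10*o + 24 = (o - 4)*(o^2 + o - 6) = (o - 4)*(o + 3)*(o - 2)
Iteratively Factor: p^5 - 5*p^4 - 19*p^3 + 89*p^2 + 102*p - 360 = (p - 5)*(p^4 - 19*p^2 - 6*p + 72) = (p - 5)*(p + 3)*(p^3 - 3*p^2 - 10*p + 24) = (p - 5)*(p + 3)^2*(p^2 - 6*p + 8) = (p - 5)*(p - 4)*(p + 3)^2*(p - 2)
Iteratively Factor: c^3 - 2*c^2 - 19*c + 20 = (c - 5)*(c^2 + 3*c - 4) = (c - 5)*(c + 4)*(c - 1)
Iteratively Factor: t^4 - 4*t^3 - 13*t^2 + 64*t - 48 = (t + 4)*(t^3 - 8*t^2 + 19*t - 12) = (t - 4)*(t + 4)*(t^2 - 4*t + 3) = (t - 4)*(t - 1)*(t + 4)*(t - 3)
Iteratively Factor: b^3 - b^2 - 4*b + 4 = (b - 1)*(b^2 - 4) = (b - 1)*(b + 2)*(b - 2)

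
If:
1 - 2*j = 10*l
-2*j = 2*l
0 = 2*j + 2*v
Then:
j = -1/8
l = 1/8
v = 1/8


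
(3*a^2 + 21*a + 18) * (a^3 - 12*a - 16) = 3*a^5 + 21*a^4 - 18*a^3 - 300*a^2 - 552*a - 288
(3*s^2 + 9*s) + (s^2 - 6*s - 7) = 4*s^2 + 3*s - 7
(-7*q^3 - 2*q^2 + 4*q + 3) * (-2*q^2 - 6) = 14*q^5 + 4*q^4 + 34*q^3 + 6*q^2 - 24*q - 18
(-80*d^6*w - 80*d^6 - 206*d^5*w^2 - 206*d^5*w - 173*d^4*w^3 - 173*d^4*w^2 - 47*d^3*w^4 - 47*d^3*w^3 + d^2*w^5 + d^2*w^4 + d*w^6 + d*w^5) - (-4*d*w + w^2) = -80*d^6*w - 80*d^6 - 206*d^5*w^2 - 206*d^5*w - 173*d^4*w^3 - 173*d^4*w^2 - 47*d^3*w^4 - 47*d^3*w^3 + d^2*w^5 + d^2*w^4 + d*w^6 + d*w^5 + 4*d*w - w^2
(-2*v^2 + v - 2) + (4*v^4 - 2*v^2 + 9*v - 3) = 4*v^4 - 4*v^2 + 10*v - 5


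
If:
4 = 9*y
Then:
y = 4/9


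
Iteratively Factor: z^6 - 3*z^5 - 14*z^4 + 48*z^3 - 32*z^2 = (z)*(z^5 - 3*z^4 - 14*z^3 + 48*z^2 - 32*z) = z*(z - 1)*(z^4 - 2*z^3 - 16*z^2 + 32*z) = z*(z - 2)*(z - 1)*(z^3 - 16*z) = z*(z - 4)*(z - 2)*(z - 1)*(z^2 + 4*z) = z*(z - 4)*(z - 2)*(z - 1)*(z + 4)*(z)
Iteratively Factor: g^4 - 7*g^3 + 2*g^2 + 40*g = (g + 2)*(g^3 - 9*g^2 + 20*g) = (g - 5)*(g + 2)*(g^2 - 4*g) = (g - 5)*(g - 4)*(g + 2)*(g)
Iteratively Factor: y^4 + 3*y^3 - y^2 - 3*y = (y + 1)*(y^3 + 2*y^2 - 3*y) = (y + 1)*(y + 3)*(y^2 - y) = y*(y + 1)*(y + 3)*(y - 1)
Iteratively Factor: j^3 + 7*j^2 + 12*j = (j)*(j^2 + 7*j + 12) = j*(j + 3)*(j + 4)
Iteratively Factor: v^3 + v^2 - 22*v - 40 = (v + 2)*(v^2 - v - 20) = (v + 2)*(v + 4)*(v - 5)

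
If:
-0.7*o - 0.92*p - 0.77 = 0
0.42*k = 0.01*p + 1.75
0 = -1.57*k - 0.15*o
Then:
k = 5.12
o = -53.56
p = 39.91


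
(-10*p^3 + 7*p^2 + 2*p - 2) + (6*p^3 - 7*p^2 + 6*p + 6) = -4*p^3 + 8*p + 4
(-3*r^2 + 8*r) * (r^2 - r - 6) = -3*r^4 + 11*r^3 + 10*r^2 - 48*r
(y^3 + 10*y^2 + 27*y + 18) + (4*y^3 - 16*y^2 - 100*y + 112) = 5*y^3 - 6*y^2 - 73*y + 130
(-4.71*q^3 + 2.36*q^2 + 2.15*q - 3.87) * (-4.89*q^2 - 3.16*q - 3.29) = 23.0319*q^5 + 3.3432*q^4 - 2.4752*q^3 + 4.3659*q^2 + 5.1557*q + 12.7323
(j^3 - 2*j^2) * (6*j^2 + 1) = 6*j^5 - 12*j^4 + j^3 - 2*j^2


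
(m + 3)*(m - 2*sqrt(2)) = m^2 - 2*sqrt(2)*m + 3*m - 6*sqrt(2)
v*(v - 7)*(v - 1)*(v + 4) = v^4 - 4*v^3 - 25*v^2 + 28*v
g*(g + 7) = g^2 + 7*g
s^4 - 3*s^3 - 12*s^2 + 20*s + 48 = (s - 4)*(s - 3)*(s + 2)^2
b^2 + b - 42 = (b - 6)*(b + 7)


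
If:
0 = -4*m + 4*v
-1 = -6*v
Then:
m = 1/6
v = 1/6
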